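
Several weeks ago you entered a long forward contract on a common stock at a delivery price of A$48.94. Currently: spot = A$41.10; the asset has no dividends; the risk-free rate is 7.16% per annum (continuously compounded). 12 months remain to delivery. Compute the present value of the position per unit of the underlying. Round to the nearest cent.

-A$4.46

Current fair forward for the remaining 12 months: F = S·e^(r·T), r = 0.0716
F = 41.10 · e^(0.0716 × 12/12) = 41.10 × 1.074226 = 44.1507
Value of long forward = (F − K)·e^(−rT) = (44.1507 − 48.94) · e^(−0.0716·12/12)
= -4.7893 × 0.930903 = -4.46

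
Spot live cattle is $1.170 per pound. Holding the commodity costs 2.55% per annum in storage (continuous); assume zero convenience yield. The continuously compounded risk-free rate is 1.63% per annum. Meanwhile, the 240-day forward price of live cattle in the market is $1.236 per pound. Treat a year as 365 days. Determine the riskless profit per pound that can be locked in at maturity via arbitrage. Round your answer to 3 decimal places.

Fair forward: F* = S·e^(carry·T), with carry = (r + u) = 0.0163 + 0.0255 = 0.0418
F* = 1.170 · e^(0.0418 × 240/365) = 1.170 · e^0.027485 = 1.170 × 1.027866 = $1.2026
Market $1.236 > fair $1.2026: forward overpriced → cash-and-carry (buy spot, short the forward).
At maturity, profit = |F_mkt − F*| = |1.236 − 1.2026| = $0.033 per pound

$0.033 per pound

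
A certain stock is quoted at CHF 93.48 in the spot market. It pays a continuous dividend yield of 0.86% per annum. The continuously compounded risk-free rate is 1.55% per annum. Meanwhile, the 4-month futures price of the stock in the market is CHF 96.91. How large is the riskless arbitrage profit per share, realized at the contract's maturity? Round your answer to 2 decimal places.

CHF 3.21 per share

Fair futures: F* = S·e^(carry·T), with carry = (r − q) = 0.0155 − 0.0086 = 0.0069
F* = 93.48 · e^(0.0069 × 4/12) = 93.48 · e^0.002300 = 93.48 × 1.002303 = CHF 93.6953
Market CHF 96.91 > fair CHF 93.6953: forward overpriced → cash-and-carry (buy spot, short the forward).
At maturity, profit = |F_mkt − F*| = |96.91 − 93.6953| = CHF 3.21 per share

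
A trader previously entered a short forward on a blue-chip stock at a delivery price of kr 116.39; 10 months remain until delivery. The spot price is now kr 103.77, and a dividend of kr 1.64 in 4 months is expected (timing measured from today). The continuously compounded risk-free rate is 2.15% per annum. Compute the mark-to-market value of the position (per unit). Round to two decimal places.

kr 12.18

PV(remaining dividends) I = 1.64·e^(−0.0215·4/12) = 1.6283
Current forward F = (S − I)·e^(rT) = (103.77 − 1.6283)·e^(0.0215·10/12) = 102.1417 × 1.018078 = 103.9882
Value (long) = (F − K)·e^(−rT) = (103.9882 − 116.39) × 0.982243 = -12.1816
Short position value = −(long value) = kr 12.18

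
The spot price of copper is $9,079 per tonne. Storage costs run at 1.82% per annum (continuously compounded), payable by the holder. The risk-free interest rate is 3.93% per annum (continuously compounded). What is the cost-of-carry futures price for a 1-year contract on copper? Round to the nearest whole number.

$9,616 per tonne

Net carry = r + u − y = 0.0393 + 0.0182 − 0.0000 = 0.0575
F = S·e^((r+u−y)T) = 9079 · e^(0.0575 × 1) = 9079 · e^0.057500
= 9079 × 1.059185 = $9,616 per tonne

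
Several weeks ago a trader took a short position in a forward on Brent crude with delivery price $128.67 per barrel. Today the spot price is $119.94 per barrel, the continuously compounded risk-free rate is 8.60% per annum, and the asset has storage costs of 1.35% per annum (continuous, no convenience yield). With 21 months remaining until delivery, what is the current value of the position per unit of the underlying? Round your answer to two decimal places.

-$12.12 per barrel

Current fair forward for the remaining 21 months: F = S·e^((r + u)·T), (r + u) = 0.0860 + 0.0135 = 0.0995
F = 119.94 · e^(0.0995 × 21/12) = 119.94 × 1.190204 = 142.7531
Value of long forward = (F − K)·e^(−rT) = (142.7531 − 128.67) · e^(−0.0860·21/12)
= 14.0831 × 0.860278 = 12.12
Short position value = −(long value) = -$12.12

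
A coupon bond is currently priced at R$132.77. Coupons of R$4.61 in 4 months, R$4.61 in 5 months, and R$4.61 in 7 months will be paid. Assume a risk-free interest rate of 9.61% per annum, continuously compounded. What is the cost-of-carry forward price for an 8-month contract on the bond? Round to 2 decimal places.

PV(coupons) I = 4.61·e^(−0.0961·4/12) + 4.61·e^(−0.0961·5/12) + 4.61·e^(−0.0961·7/12)
I = 4.4647 + 4.4291 + 4.3587 = 13.2525
F = (S − I)·e^(rT) = (132.77 − 13.2525) · e^(0.0961·8/12)
= 119.5175 · e^0.064067 = 119.5175 × 1.066164 = R$127.43

R$127.43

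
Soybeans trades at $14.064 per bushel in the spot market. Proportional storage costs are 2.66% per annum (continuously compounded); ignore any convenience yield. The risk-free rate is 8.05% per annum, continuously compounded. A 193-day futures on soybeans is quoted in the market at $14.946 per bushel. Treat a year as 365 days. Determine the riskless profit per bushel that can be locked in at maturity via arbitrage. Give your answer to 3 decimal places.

Fair futures: F* = S·e^(carry·T), with carry = (r + u) = 0.0805 + 0.0266 = 0.1071
F* = 14.064 · e^(0.1071 × 193/365) = 14.064 · e^0.056631 = 14.064 × 1.058265 = $14.8834
Market $14.946 > fair $14.8834: forward overpriced → cash-and-carry (buy spot, short the forward).
At maturity, profit = |F_mkt − F*| = |14.946 − 14.8834| = $0.063 per bushel

$0.063 per bushel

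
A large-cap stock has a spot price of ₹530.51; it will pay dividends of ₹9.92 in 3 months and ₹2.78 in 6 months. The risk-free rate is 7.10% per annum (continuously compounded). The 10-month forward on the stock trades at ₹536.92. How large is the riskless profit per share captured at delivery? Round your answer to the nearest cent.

₹12.74 per share

PV(dividends) I = 9.92·e^(−0.0710·3/12) + 2.78·e^(−0.0710·6/12) = 12.4285
Fair forward F* = (S − I)·e^(rT) = (530.51 − 12.4285)·e^0.059167 = 518.0815 × 1.060952 = 549.6596
Market ₹536.92 < fair 549.6596: forward underpriced → reverse cash-and-carry (short the stock, invest proceeds at r, pay the dividends, go long the forward).
Profit at T = |F_mkt − F*| = |536.92 − 549.6596| = ₹12.74 per share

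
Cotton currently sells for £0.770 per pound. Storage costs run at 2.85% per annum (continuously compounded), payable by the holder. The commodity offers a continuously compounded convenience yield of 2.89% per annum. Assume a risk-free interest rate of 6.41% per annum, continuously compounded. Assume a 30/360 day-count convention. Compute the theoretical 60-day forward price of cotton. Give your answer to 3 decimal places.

Net carry = r + u − y = 0.0641 + 0.0285 − 0.0289 = 0.0637
F = S·e^((r+u−y)T) = 0.770 · e^(0.0637 × 60/360) = 0.770 · e^0.010617
= 0.770 × 1.010674 = £0.778 per pound

£0.778 per pound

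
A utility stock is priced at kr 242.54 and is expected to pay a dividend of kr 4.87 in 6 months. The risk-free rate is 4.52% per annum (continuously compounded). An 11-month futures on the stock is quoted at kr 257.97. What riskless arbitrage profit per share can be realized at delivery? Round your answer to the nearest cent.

kr 10.13 per share

PV(dividends) I = 4.87·e^(−0.0452·6/12) = 4.7612
Fair futures F* = (S − I)·e^(rT) = (242.54 − 4.7612)·e^0.041433 = 237.7788 × 1.042303 = 247.8376
Market kr 257.97 > fair 247.8376: forward overpriced → cash-and-carry (borrow at r, buy the stock and collect the dividends, short the forward).
Profit at T = |F_mkt − F*| = |257.97 − 247.8376| = kr 10.13 per share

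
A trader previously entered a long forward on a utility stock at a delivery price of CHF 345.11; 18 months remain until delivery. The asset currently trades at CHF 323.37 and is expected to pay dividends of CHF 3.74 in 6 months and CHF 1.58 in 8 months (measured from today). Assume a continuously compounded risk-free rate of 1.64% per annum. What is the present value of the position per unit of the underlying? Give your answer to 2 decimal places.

-CHF 18.63

PV(remaining dividends) I = 3.74·e^(−0.0164·6/12) + 1.58·e^(−0.0164·8/12) = 5.2723
Current forward F = (S − I)·e^(rT) = (323.37 − 5.2723)·e^(0.0164·18/12) = 318.0977 × 1.024905 = 326.0199
Value (long) = (F − K)·e^(−rT) = (326.0199 − 345.11) × 0.975700 = -18.6262
Value = -CHF 18.63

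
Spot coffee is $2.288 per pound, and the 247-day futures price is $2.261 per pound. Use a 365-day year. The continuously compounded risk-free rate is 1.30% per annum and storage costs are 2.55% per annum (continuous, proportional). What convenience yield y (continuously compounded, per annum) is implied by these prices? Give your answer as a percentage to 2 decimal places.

5.60%

F = S·e^((r+u−y)T) ⇒ (r+u−y) = ln(F/S)/T
ln(2.261/2.288) = -0.011871; /T ⇒ -0.017542
y = r + u − ln(F/S)/T = 0.0130 + 0.0255 + 0.017542 = 0.056042
y = 5.60%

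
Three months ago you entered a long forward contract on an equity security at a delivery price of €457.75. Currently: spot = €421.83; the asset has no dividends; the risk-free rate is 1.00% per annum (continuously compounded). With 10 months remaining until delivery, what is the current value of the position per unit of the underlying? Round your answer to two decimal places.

-€32.12

Current fair forward for the remaining 10 months: F = S·e^(r·T), r = 0.0100
F = 421.83 · e^(0.0100 × 10/12) = 421.83 × 1.008368 = 425.3599
Value of long forward = (F − K)·e^(−rT) = (425.3599 − 457.75) · e^(−0.0100·10/12)
= -32.3901 × 0.991701 = -32.12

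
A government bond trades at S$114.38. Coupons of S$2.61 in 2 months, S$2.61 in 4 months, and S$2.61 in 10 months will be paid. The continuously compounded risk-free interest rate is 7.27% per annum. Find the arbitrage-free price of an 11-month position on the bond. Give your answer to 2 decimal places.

PV(coupons) I = 2.61·e^(−0.0727·2/12) + 2.61·e^(−0.0727·4/12) + 2.61·e^(−0.0727·10/12)
I = 2.5786 + 2.5475 + 2.4566 = 7.5827
F = (S − I)·e^(rT) = (114.38 − 7.5827) · e^(0.0727·11/12)
= 106.7973 · e^0.066642 = 106.7973 × 1.068913 = S$114.16

S$114.16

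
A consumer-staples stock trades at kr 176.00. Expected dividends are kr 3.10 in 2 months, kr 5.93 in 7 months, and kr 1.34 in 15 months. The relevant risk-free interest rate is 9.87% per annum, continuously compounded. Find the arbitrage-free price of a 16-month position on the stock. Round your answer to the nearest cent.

PV(dividends) I = 3.10·e^(−0.0987·2/12) + 5.93·e^(−0.0987·7/12) + 1.34·e^(−0.0987·15/12)
I = 3.0494 + 5.5982 + 1.1845 = 9.8321
F = (S − I)·e^(rT) = (176.00 − 9.8321) · e^(0.0987·16/12)
= 166.1679 · e^0.131600 = 166.1679 × 1.140652 = kr 189.54

kr 189.54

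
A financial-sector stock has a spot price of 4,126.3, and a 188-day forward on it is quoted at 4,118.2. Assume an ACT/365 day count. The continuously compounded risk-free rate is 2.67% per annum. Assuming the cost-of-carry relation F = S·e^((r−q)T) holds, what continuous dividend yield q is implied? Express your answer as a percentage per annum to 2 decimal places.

3.05%

From F = S·e^((r−q)T): (r − q) = ln(F/S)/T
ln(4118.2/4126.3) = ln(0.998037) = -0.001965
(r − q) = -0.001965 / (188/365) = -0.003815
q = r − ln(F/S)/T = 0.0267 + 0.003815 = 0.030515
q = 3.05%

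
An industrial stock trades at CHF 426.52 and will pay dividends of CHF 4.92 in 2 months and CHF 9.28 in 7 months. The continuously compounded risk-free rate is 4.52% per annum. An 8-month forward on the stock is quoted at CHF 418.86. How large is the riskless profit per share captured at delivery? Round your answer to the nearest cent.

CHF 6.36 per share

PV(dividends) I = 4.92·e^(−0.0452·2/12) + 9.28·e^(−0.0452·7/12) = 13.9216
Fair forward F* = (S − I)·e^(rT) = (426.52 − 13.9216)·e^0.030133 = 412.5984 × 1.030592 = 425.2206
Market CHF 418.86 < fair 425.2206: forward underpriced → reverse cash-and-carry (short the stock, invest proceeds at r, pay the dividends, go long the forward).
Profit at T = |F_mkt − F*| = |418.86 − 425.2206| = CHF 6.36 per share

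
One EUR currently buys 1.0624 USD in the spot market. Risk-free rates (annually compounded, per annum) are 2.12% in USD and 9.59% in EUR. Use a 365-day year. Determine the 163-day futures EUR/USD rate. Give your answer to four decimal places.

1.0294

By covered interest parity, F = S · (1+r_USD)^T / (1+r_EUR)^T
= 1.0624 × 1.009412 / 1.041743 = 1.0624 × 0.968965
F = 1.0294 USD per EUR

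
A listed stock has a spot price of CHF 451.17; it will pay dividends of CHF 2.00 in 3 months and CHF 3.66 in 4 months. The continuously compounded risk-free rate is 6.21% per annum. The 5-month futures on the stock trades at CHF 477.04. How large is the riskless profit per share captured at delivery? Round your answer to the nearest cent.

CHF 19.74 per share

PV(dividends) I = 2.00·e^(−0.0621·3/12) + 3.66·e^(−0.0621·4/12) = 5.5542
Fair futures F* = (S − I)·e^(rT) = (451.17 − 5.5542)·e^0.025875 = 445.6158 × 1.026213 = 457.2967
Market CHF 477.04 > fair 457.2967: forward overpriced → cash-and-carry (borrow at r, buy the stock and collect the dividends, short the forward).
Profit at T = |F_mkt − F*| = |477.04 − 457.2967| = CHF 19.74 per share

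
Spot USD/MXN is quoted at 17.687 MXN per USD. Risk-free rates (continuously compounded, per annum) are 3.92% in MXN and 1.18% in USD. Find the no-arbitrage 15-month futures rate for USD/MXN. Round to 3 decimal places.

18.303

F = S·e^((r_MXN − r_USD)T) = 17.687 · e^((0.0392 − 0.0118) × 15/12)
= 17.687 · e^0.034250 = 17.687 × 1.034843
F = 18.303 MXN per USD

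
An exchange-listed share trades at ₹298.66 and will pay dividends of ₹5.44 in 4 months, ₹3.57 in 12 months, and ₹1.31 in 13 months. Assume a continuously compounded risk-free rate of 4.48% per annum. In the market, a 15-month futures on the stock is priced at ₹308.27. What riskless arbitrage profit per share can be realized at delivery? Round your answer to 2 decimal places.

PV(dividends) I = 5.44·e^(−0.0448·4/12) + 3.57·e^(−0.0448·12/12) + 1.31·e^(−0.0448·13/12) = 10.0209
Fair futures F* = (S − I)·e^(rT) = (298.66 − 10.0209)·e^0.056000 = 288.6391 × 1.057598 = 305.2641
Market ₹308.27 > fair 305.2641: forward overpriced → cash-and-carry (borrow at r, buy the stock and collect the dividends, short the forward).
Profit at T = |F_mkt − F*| = |308.27 − 305.2641| = ₹3.01 per share

₹3.01 per share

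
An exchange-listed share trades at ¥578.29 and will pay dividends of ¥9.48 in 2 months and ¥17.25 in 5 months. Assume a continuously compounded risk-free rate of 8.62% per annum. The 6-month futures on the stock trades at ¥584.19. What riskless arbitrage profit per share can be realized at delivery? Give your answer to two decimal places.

¥7.56 per share

PV(dividends) I = 9.48·e^(−0.0862·2/12) + 17.25·e^(−0.0862·5/12) = 25.9862
Fair futures F* = (S − I)·e^(rT) = (578.29 − 25.9862)·e^0.043100 = 552.3038 × 1.044042 = 576.6284
Market ¥584.19 > fair 576.6284: forward overpriced → cash-and-carry (borrow at r, buy the stock and collect the dividends, short the forward).
Profit at T = |F_mkt − F*| = |584.19 − 576.6284| = ¥7.56 per share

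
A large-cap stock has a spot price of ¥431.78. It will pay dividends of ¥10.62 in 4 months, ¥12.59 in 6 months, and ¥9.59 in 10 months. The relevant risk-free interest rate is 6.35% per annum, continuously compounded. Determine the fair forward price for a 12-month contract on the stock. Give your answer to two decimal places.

¥426.32

PV(dividends) I = 10.62·e^(−0.0635·4/12) + 12.59·e^(−0.0635·6/12) + 9.59·e^(−0.0635·10/12)
I = 10.3976 + 12.1965 + 9.0957 = 31.6898
F = (S − I)·e^(rT) = (431.78 − 31.6898) · e^(0.0635·12/12)
= 400.0902 · e^0.063500 = 400.0902 × 1.065559 = ¥426.32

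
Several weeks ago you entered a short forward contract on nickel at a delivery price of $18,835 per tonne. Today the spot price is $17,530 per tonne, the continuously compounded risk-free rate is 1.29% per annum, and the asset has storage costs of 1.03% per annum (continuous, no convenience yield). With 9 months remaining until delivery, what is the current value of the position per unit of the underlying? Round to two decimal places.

$987.71 per tonne

Current fair forward for the remaining 9 months: F = S·e^((r + u)·T), (r + u) = 0.0129 + 0.0103 = 0.0232
F = 17530 · e^(0.0232 × 9/12) = 17530 × 1.01755226 = 17837.6911
Value of long forward = (F − K)·e^(−rT) = (17837.6911 − 18835) · e^(−0.0129·9/12)
= -997.3089 × 0.99037165 = -987.71
Short position value = −(long value) = $987.71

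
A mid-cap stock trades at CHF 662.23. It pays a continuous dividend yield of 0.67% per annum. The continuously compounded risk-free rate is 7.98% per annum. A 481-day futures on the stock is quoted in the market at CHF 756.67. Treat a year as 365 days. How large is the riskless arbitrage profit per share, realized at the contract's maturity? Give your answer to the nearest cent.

CHF 27.47 per share

Fair futures: F* = S·e^(carry·T), with carry = (r − q) = 0.0798 − 0.0067 = 0.0731
F* = 662.23 · e^(0.0731 × 481/365) = 662.23 · e^0.096332 = 662.23 × 1.101125 = CHF 729.1980
Market CHF 756.67 > fair CHF 729.1980: forward overpriced → cash-and-carry (buy spot, short the forward).
At maturity, profit = |F_mkt − F*| = |756.67 − 729.1980| = CHF 27.47 per share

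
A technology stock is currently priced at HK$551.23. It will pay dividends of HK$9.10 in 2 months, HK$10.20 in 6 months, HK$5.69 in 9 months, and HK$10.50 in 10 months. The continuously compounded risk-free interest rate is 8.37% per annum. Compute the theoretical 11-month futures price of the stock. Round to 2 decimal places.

HK$558.59

PV(dividends) I = 9.10·e^(−0.0837·2/12) + 10.20·e^(−0.0837·6/12) + 5.69·e^(−0.0837·9/12) + 10.50·e^(−0.0837·10/12)
I = 8.9739 + 9.7819 + 5.3438 + 9.7926 = 33.8922
F = (S − I)·e^(rT) = (551.23 − 33.8922) · e^(0.0837·11/12)
= 517.3378 · e^0.076725 = 517.3378 × 1.079745 = HK$558.59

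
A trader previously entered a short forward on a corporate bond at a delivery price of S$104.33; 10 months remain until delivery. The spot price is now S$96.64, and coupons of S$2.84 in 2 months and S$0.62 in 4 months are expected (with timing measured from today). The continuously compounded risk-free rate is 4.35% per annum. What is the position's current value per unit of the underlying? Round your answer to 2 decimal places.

PV(remaining coupons) I = 2.84·e^(−0.0435·2/12) + 0.62·e^(−0.0435·4/12) = 3.4306
Current forward F = (S − I)·e^(rT) = (96.64 − 3.4306)·e^(0.0435·10/12) = 93.2094 × 1.036915 = 96.6502
Value (long) = (F − K)·e^(−rT) = (96.6502 − 104.33) × 0.964399 = -7.4064
Short position value = −(long value) = S$7.41

S$7.41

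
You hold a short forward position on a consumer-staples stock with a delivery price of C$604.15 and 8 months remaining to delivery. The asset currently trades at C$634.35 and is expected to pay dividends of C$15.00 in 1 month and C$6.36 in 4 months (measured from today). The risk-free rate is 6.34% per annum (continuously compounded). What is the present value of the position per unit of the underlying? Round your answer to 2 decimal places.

PV(remaining dividends) I = 15.00·e^(−0.0634·1/12) + 6.36·e^(−0.0634·4/12) = 21.1480
Current forward F = (S − I)·e^(rT) = (634.35 − 21.1480)·e^(0.0634·8/12) = 613.2020 × 1.043173 = 639.6758
Value (long) = (F − K)·e^(−rT) = (639.6758 − 604.15) × 0.958614 = 34.0555
Short position value = −(long value) = -C$34.06

-C$34.06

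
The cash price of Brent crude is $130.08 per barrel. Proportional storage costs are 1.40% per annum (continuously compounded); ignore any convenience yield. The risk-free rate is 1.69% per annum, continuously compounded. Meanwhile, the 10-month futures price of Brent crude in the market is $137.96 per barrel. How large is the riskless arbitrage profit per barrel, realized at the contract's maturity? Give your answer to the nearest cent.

Fair futures: F* = S·e^(carry·T), with carry = (r + u) = 0.0169 + 0.0140 = 0.0309
F* = 130.08 · e^(0.0309 × 10/12) = 130.08 · e^0.025750 = 130.08 × 1.026084 = $133.4730
Market $137.96 > fair $133.4730: forward overpriced → cash-and-carry (buy spot, short the forward).
At maturity, profit = |F_mkt − F*| = |137.96 − 133.4730| = $4.49 per barrel

$4.49 per barrel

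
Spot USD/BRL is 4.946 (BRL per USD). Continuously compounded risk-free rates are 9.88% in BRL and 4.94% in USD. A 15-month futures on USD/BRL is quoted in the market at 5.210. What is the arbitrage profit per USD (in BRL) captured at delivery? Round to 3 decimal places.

Fair futures: F* = S·e^(carry·T), with carry = (r_BRL − r_USD) = 0.0988 − 0.0494 = 0.0494
F* = 4.946 · e^(0.0494 × 15/12) = 4.946 · e^0.061750 = 4.946 × 1.063696 = 5.2610
Market 5.210 < fair 5.2610: forward underpriced → reverse cash-and-carry (short spot, go long the forward).
At maturity, profit = |F_mkt − F*| = |5.210 − 5.2610| = 0.051 per USD (in BRL)

0.051 per USD (in BRL)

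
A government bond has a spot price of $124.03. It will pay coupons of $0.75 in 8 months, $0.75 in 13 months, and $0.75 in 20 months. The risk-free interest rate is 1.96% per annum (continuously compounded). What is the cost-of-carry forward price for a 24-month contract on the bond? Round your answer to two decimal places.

$126.70

PV(coupons) I = 0.75·e^(−0.0196·8/12) + 0.75·e^(−0.0196·13/12) + 0.75·e^(−0.0196·20/12)
I = 0.7403 + 0.7342 + 0.7259 = 2.2004
F = (S − I)·e^(rT) = (124.03 − 2.2004) · e^(0.0196·24/12)
= 121.8296 · e^0.039200 = 121.8296 × 1.039978 = $126.70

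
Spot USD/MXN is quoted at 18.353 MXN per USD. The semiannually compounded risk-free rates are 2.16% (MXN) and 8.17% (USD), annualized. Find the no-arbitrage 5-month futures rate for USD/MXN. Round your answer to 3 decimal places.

17.910

By covered interest parity, F = S · (1+r_MXN/2)^(2T) / (1+r_USD/2)^(2T)
= 18.353 × 1.008992 / 1.033928 = 18.353 × 0.975882
F = 17.910 MXN per USD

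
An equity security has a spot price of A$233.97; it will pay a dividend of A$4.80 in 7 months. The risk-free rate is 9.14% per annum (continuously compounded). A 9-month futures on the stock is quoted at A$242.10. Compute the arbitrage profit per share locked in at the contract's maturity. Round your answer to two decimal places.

PV(dividends) I = 4.80·e^(−0.0914·7/12) = 4.5508
Fair futures F* = (S − I)·e^(rT) = (233.97 − 4.5508)·e^0.068550 = 229.4192 × 1.070954 = 245.6974
Market A$242.10 < fair 245.6974: forward underpriced → reverse cash-and-carry (short the stock, invest proceeds at r, pay the dividends, go long the forward).
Profit at T = |F_mkt − F*| = |242.10 − 245.6974| = A$3.60 per share

A$3.60 per share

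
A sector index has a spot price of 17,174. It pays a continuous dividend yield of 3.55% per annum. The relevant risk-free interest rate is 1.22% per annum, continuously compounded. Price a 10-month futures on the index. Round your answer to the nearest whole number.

16,844

F = S·e^((r − q)T) = 17174 · e^((0.0122 − 0.0355) × 10/12)
= 17174 · e^-0.019417 = 17174 × 0.980770
F = 16,844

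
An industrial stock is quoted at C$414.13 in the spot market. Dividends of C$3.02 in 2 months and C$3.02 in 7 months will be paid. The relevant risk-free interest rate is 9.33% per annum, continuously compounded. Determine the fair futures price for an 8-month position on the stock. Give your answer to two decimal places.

PV(dividends) I = 3.02·e^(−0.0933·2/12) + 3.02·e^(−0.0933·7/12)
I = 2.9734 + 2.8600 = 5.8334
F = (S − I)·e^(rT) = (414.13 − 5.8334) · e^(0.0933·8/12)
= 408.2966 · e^0.062200 = 408.2966 × 1.064175 = C$434.50

C$434.50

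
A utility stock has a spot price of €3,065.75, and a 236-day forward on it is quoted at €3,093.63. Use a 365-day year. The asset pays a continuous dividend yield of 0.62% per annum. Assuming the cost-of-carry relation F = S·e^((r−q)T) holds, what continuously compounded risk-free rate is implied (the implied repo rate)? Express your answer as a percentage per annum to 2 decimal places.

2.02%

From F = S·e^((r−q)T): (r − q) = ln(F/S)/T
ln(3093.63/3065.75) = ln(1.009094) = 0.009053
(r − q) = 0.009053 / (236/365) = 0.014001
r = ln(F/S)/T + q = 0.014001 + 0.0062 = 0.020201
r = 2.02%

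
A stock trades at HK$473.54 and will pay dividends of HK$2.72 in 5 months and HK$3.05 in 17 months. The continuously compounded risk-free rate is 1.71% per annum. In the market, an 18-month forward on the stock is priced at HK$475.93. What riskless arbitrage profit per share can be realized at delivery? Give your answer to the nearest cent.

HK$4.09 per share

PV(dividends) I = 2.72·e^(−0.0171·5/12) + 3.05·e^(−0.0171·17/12) = 5.6777
Fair forward F* = (S − I)·e^(rT) = (473.54 − 5.6777)·e^0.025650 = 467.8623 × 1.025982 = 480.0183
Market HK$475.93 < fair 480.0183: forward underpriced → reverse cash-and-carry (short the stock, invest proceeds at r, pay the dividends, go long the forward).
Profit at T = |F_mkt − F*| = |475.93 − 480.0183| = HK$4.09 per share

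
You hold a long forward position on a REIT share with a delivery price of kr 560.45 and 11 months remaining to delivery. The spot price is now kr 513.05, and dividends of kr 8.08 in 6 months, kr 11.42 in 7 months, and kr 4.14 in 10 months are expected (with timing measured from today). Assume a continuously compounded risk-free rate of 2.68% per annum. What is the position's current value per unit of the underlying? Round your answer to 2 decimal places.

PV(remaining dividends) I = 8.08·e^(−0.0268·6/12) + 11.42·e^(−0.0268·7/12) + 4.14·e^(−0.0268·10/12) = 23.2639
Current forward F = (S − I)·e^(rT) = (513.05 − 23.2639)·e^(0.0268·11/12) = 489.7861 × 1.024871 = 501.9676
Value (long) = (F − K)·e^(−rT) = (501.9676 − 560.45) × 0.975733 = -57.0632
Value = -kr 57.06

-kr 57.06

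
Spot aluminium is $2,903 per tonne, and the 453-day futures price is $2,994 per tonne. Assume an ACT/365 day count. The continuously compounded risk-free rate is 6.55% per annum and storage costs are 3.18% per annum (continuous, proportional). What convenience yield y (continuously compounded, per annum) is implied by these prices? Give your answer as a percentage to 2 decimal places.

F = S·e^((r+u−y)T) ⇒ (r+u−y) = ln(F/S)/T
ln(2994/2903) = 0.030866; /T ⇒ 0.024870
y = r + u − ln(F/S)/T = 0.0655 + 0.0318 − 0.024870 = 0.072430
y = 7.24%

7.24%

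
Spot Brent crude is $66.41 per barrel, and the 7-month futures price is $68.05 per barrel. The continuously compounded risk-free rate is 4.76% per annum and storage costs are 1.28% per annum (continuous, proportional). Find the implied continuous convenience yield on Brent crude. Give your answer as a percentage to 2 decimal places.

1.86%

F = S·e^((r+u−y)T) ⇒ (r+u−y) = ln(F/S)/T
ln(68.05/66.41) = 0.024395; /T ⇒ 0.041820
y = r + u − ln(F/S)/T = 0.0476 + 0.0128 − 0.041820 = 0.018580
y = 1.86%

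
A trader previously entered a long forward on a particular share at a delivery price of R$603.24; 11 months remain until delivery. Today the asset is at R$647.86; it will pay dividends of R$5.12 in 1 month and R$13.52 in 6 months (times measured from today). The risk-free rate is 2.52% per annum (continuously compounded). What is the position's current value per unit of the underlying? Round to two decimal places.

PV(remaining dividends) I = 5.12·e^(−0.0252·1/12) + 13.52·e^(−0.0252·6/12) = 18.4600
Current forward F = (S − I)·e^(rT) = (647.86 − 18.4600)·e^(0.0252·11/12) = 629.4000 × 1.023369 = 644.1084
Value (long) = (F − K)·e^(−rT) = (644.1084 − 603.24) × 0.977165 = 39.9352
Value = R$39.94

R$39.94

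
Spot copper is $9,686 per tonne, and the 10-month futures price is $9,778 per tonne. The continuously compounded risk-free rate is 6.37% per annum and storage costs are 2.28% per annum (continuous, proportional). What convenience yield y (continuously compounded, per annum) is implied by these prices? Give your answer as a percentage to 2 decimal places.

7.52%

F = S·e^((r+u−y)T) ⇒ (r+u−y) = ln(F/S)/T
ln(9778/9686) = 0.009453; /T ⇒ 0.011344
y = r + u − ln(F/S)/T = 0.0637 + 0.0228 − 0.011344 = 0.075156
y = 7.52%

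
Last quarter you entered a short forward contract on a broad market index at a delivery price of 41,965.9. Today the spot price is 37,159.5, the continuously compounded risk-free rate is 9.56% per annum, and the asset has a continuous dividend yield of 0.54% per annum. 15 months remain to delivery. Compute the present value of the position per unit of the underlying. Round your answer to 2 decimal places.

Current fair forward for the remaining 15 months: F = S·e^((r − q)·T), (r − q) = 0.0956 − 0.0054 = 0.0902
F = 37159.5 · e^(0.0902 × 15/12) = 37159.5 × 1.11935206 = 41594.5629
Value of long forward = (F − K)·e^(−rT) = (41594.5629 − 41965.9) · e^(−0.0956·15/12)
= -371.3371 × 0.88736401 = -329.51
Short position value = −(long value) = 329.51

329.51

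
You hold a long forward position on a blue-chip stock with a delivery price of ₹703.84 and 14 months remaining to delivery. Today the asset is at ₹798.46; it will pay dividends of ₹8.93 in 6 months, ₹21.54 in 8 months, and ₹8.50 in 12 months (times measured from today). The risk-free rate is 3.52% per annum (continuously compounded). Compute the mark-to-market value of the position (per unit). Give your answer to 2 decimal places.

PV(remaining dividends) I = 8.93·e^(−0.0352·6/12) + 21.54·e^(−0.0352·8/12) + 8.50·e^(−0.0352·12/12) = 38.0206
Current forward F = (S − I)·e^(rT) = (798.46 − 38.0206)·e^(0.0352·14/12) = 760.4394 × 1.041922 = 792.3185
Value (long) = (F − K)·e^(−rT) = (792.3185 − 703.84) × 0.959765 = 84.9186
Value = ₹84.92

₹84.92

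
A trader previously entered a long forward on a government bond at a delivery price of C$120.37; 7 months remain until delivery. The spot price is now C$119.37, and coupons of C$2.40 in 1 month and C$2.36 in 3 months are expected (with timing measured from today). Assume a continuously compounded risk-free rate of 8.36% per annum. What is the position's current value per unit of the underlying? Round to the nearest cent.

PV(remaining coupons) I = 2.40·e^(−0.0836·1/12) + 2.36·e^(−0.0836·3/12) = 4.6945
Current forward F = (S − I)·e^(rT) = (119.37 − 4.6945)·e^(0.0836·7/12) = 114.6755 × 1.049975 = 120.4064
Value (long) = (F − K)·e^(−rT) = (120.4064 − 120.37) × 0.952403 = 0.0347
Value = C$0.03

C$0.03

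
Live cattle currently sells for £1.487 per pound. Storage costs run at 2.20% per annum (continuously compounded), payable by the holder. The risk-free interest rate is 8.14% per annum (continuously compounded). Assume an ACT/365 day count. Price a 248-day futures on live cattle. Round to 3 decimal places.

Net carry = r + u − y = 0.0814 + 0.0220 − 0.0000 = 0.1034
F = S·e^((r+u−y)T) = 1.487 · e^(0.1034 × 248/365) = 1.487 · e^0.070255
= 1.487 × 1.072782 = £1.595 per pound

£1.595 per pound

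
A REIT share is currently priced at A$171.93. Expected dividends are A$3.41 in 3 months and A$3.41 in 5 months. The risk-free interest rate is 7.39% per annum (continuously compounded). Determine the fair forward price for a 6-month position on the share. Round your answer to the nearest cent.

PV(dividends) I = 3.41·e^(−0.0739·3/12) + 3.41·e^(−0.0739·5/12)
I = 3.3476 + 3.3066 = 6.6542
F = (S − I)·e^(rT) = (171.93 − 6.6542) · e^(0.0739·6/12)
= 165.2758 · e^0.036950 = 165.2758 × 1.037641 = A$171.50

A$171.50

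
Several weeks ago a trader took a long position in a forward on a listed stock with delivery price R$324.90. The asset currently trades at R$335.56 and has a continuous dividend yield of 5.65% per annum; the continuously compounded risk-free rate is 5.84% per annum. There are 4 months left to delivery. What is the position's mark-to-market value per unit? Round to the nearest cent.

Current fair forward for the remaining 4 months: F = S·e^((r − q)·T), (r − q) = 0.0584 − 0.0565 = 0.0019
F = 335.56 · e^(0.0019 × 4/12) = 335.56 × 1.000634 = 335.7727
Value of long forward = (F − K)·e^(−rT) = (335.7727 − 324.90) · e^(−0.0584·4/12)
= 10.8727 × 0.980722 = 10.66

R$10.66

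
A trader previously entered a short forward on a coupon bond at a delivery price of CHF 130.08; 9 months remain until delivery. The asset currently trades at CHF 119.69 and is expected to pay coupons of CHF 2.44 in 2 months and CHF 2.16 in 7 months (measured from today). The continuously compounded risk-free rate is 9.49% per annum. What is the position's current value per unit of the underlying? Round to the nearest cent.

PV(remaining coupons) I = 2.44·e^(−0.0949·2/12) + 2.16·e^(−0.0949·7/12) = 4.4454
Current forward F = (S − I)·e^(rT) = (119.69 − 4.4454)·e^(0.0949·9/12) = 115.2446 × 1.073769 = 123.7461
Value (long) = (F − K)·e^(−rT) = (123.7461 − 130.08) × 0.931299 = -5.8988
Short position value = −(long value) = CHF 5.90

CHF 5.90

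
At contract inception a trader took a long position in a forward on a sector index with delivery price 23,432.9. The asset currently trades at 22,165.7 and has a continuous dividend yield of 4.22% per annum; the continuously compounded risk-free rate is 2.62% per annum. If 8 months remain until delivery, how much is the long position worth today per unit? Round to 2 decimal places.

-1476.36

Current fair forward for the remaining 8 months: F = S·e^((r − q)·T), (r − q) = 0.0262 − 0.0422 = -0.0160
F = 22165.7 · e^(-0.0160 × 8/12) = 22165.7 × 0.98939002 = 21930.5224
Value of long forward = (F − K)·e^(−rT) = (21930.5224 − 23432.9) · e^(−0.0262·8/12)
= -1502.3776 × 0.98268499 = -1476.36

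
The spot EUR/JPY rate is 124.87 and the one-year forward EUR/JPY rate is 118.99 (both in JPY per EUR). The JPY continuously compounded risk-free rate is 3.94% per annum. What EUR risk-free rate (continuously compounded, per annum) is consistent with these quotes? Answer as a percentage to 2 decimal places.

8.76%

F = S·e^((r_JPY − r_EUR)T) ⇒ r_EUR = r_JPY − ln(F/S)/T
ln(118.99/124.87) = -0.048234; /(12/12) = -0.048234
r_EUR = 0.0394 + 0.048234 = 0.087634
r_EUR = 8.76%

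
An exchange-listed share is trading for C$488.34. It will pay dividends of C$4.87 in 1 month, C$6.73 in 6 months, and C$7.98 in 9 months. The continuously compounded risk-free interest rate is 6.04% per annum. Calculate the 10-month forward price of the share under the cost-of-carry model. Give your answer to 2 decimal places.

C$493.57

PV(dividends) I = 4.87·e^(−0.0604·1/12) + 6.73·e^(−0.0604·6/12) + 7.98·e^(−0.0604·9/12)
I = 4.8455 + 6.5298 + 7.6266 = 19.0019
F = (S − I)·e^(rT) = (488.34 − 19.0019) · e^(0.0604·10/12)
= 469.3381 · e^0.050333 = 469.3381 × 1.051621 = C$493.57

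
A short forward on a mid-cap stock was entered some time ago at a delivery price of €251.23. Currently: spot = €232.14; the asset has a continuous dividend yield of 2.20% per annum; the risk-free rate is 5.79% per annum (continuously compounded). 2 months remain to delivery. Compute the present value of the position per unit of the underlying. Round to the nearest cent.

€17.53

Current fair forward for the remaining 2 months: F = S·e^((r − q)·T), (r − q) = 0.0579 − 0.0220 = 0.0359
F = 232.14 · e^(0.0359 × 2/12) = 232.14 × 1.006001 = 233.5331
Value of long forward = (F − K)·e^(−rT) = (233.5331 − 251.23) · e^(−0.0579·2/12)
= -17.6969 × 0.990396 = -17.53
Short position value = −(long value) = €17.53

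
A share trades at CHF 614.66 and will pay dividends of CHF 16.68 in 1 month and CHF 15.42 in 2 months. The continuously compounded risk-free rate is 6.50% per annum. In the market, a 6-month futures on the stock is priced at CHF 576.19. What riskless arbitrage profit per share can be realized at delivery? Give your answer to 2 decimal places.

CHF 25.88 per share

PV(dividends) I = 16.68·e^(−0.0650·1/12) + 15.42·e^(−0.0650·2/12) = 31.8437
Fair futures F* = (S − I)·e^(rT) = (614.66 − 31.8437)·e^0.032500 = 582.8163 × 1.033034 = 602.0691
Market CHF 576.19 < fair 602.0691: forward underpriced → reverse cash-and-carry (short the stock, invest proceeds at r, pay the dividends, go long the forward).
Profit at T = |F_mkt − F*| = |576.19 − 602.0691| = CHF 25.88 per share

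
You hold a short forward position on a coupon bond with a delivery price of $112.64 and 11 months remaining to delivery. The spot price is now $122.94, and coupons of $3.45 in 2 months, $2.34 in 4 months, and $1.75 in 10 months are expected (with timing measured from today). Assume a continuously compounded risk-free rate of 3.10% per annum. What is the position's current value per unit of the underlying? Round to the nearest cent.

-$6.00

PV(remaining coupons) I = 3.45·e^(−0.0310·2/12) + 2.34·e^(−0.0310·4/12) + 1.75·e^(−0.0310·10/12) = 7.4535
Current forward F = (S − I)·e^(rT) = (122.94 − 7.4535)·e^(0.0310·11/12) = 115.4865 × 1.028824 = 118.8153
Value (long) = (F − K)·e^(−rT) = (118.8153 − 112.64) × 0.971983 = 6.0023
Short position value = −(long value) = -$6.00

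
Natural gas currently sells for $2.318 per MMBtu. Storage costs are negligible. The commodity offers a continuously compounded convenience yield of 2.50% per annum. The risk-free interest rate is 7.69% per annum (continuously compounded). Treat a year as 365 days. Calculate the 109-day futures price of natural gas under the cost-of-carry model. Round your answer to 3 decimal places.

Net carry = r + u − y = 0.0769 + 0.0000 − 0.0250 = 0.0519
F = S·e^((r+u−y)T) = 2.318 · e^(0.0519 × 109/365) = 2.318 · e^0.015499
= 2.318 × 1.015620 = $2.354 per MMBtu

$2.354 per MMBtu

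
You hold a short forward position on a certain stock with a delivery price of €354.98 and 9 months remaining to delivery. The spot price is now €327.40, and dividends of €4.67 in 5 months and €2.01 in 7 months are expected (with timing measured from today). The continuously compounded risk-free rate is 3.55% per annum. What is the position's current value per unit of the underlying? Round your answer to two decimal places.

€24.82

PV(remaining dividends) I = 4.67·e^(−0.0355·5/12) + 2.01·e^(−0.0355·7/12) = 6.5702
Current forward F = (S − I)·e^(rT) = (327.40 − 6.5702)·e^(0.0355·9/12) = 320.8298 × 1.026983 = 329.4868
Value (long) = (F − K)·e^(−rT) = (329.4868 − 354.98) × 0.973726 = -24.8234
Short position value = −(long value) = €24.82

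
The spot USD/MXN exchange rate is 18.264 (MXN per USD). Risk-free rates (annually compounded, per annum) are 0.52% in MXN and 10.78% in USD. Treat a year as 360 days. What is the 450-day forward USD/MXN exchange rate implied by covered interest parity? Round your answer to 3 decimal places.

By covered interest parity, F = S · (1+r_MXN)^T / (1+r_USD)^T
= 18.264 × 1.006504 / 1.136519 = 18.264 × 0.885602
F = 16.175 MXN per USD

16.175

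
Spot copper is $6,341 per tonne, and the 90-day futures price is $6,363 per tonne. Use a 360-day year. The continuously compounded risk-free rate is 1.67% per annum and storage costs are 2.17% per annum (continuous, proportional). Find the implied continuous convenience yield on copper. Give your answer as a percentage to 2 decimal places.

F = S·e^((r+u−y)T) ⇒ (r+u−y) = ln(F/S)/T
ln(6363/6341) = 0.003463; /T ⇒ 0.013852
y = r + u − ln(F/S)/T = 0.0167 + 0.0217 − 0.013852 = 0.024548
y = 2.45%

2.45%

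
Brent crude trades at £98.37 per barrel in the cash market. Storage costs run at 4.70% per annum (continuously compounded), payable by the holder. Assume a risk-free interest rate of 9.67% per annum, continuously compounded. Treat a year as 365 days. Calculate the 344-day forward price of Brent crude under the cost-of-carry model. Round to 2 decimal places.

Net carry = r + u − y = 0.0967 + 0.0470 − 0.0000 = 0.1437
F = S·e^((r+u−y)T) = 98.37 · e^(0.1437 × 344/365) = 98.37 · e^0.135432
= 98.37 × 1.145031 = £112.64 per barrel

£112.64 per barrel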